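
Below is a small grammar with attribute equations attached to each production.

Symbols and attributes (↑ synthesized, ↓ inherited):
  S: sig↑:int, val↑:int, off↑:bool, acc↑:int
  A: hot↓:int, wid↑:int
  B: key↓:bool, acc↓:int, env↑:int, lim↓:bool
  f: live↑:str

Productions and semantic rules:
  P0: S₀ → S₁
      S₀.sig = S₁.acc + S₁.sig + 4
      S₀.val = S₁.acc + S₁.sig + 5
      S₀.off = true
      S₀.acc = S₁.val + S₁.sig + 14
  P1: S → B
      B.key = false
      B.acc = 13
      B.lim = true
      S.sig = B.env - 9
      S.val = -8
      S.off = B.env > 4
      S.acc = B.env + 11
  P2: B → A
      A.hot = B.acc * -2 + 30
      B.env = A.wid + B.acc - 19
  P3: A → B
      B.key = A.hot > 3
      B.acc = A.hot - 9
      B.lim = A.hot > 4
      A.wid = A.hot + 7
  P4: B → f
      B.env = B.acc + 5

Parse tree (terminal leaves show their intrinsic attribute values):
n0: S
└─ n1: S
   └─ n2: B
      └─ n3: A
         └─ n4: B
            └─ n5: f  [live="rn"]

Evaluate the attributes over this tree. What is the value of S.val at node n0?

1. n2.key = false  [false]
2. n2.acc = 13  [13]
3. n2.lim = true  [true]
4. n3.hot = 4  [B.acc * -2 + 30]
5. n4.key = true  [A.hot > 3]
6. n4.acc = -5  [A.hot - 9]
7. n4.lim = false  [A.hot > 4]
8. n5.live = "rn"  [terminal]
9. n4.env = 0  [B.acc + 5]
10. n3.wid = 11  [A.hot + 7]
11. n2.env = 5  [A.wid + B.acc - 19]
12. n1.sig = -4  [B.env - 9]
13. n1.val = -8  [-8]
14. n1.off = true  [B.env > 4]
15. n1.acc = 16  [B.env + 11]
16. n0.sig = 16  [S₁.acc + S₁.sig + 4]
17. n0.val = 17  [S₁.acc + S₁.sig + 5]
18. n0.off = true  [true]
19. n0.acc = 2  [S₁.val + S₁.sig + 14]

17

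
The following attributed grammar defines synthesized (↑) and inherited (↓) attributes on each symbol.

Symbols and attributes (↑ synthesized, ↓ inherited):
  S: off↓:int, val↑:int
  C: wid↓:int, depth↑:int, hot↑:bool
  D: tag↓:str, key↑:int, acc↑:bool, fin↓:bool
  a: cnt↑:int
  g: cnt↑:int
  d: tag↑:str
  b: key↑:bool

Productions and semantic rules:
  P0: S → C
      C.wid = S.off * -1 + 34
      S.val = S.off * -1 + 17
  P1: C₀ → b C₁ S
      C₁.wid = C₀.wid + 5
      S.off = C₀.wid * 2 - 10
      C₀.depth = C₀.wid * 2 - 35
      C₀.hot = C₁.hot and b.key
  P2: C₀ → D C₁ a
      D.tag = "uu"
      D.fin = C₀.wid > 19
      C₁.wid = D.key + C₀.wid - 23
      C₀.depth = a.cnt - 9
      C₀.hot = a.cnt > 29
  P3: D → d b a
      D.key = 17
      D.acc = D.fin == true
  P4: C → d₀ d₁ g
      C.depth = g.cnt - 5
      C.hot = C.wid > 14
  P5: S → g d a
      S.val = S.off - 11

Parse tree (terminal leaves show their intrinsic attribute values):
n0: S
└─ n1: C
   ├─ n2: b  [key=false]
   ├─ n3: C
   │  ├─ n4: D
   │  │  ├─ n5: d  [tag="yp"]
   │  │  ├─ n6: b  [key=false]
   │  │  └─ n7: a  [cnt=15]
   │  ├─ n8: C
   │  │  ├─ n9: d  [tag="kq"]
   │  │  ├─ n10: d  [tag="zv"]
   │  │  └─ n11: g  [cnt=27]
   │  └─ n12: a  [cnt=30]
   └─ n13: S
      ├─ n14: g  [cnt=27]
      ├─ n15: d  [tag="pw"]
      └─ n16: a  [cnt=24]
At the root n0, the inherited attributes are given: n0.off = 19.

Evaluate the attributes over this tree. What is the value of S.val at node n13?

1. n0.off = 19  [given at root]
2. n1.wid = 15  [S.off * -1 + 34]
3. n2.key = false  [terminal]
4. n3.wid = 20  [C₀.wid + 5]
5. n4.tag = "uu"  ["uu"]
6. n4.fin = true  [C₀.wid > 19]
7. n5.tag = "yp"  [terminal]
8. n6.key = false  [terminal]
9. n7.cnt = 15  [terminal]
10. n4.key = 17  [17]
11. n4.acc = true  [D.fin == true]
12. n8.wid = 14  [D.key + C₀.wid - 23]
13. n9.tag = "kq"  [terminal]
14. n10.tag = "zv"  [terminal]
15. n11.cnt = 27  [terminal]
16. n8.depth = 22  [g.cnt - 5]
17. n8.hot = false  [C.wid > 14]
18. n12.cnt = 30  [terminal]
19. n3.depth = 21  [a.cnt - 9]
20. n3.hot = true  [a.cnt > 29]
21. n13.off = 20  [C₀.wid * 2 - 10]
22. n14.cnt = 27  [terminal]
23. n15.tag = "pw"  [terminal]
24. n16.cnt = 24  [terminal]
25. n13.val = 9  [S.off - 11]
26. n1.depth = -5  [C₀.wid * 2 - 35]
27. n1.hot = false  [C₁.hot and b.key]
28. n0.val = -2  [S.off * -1 + 17]

9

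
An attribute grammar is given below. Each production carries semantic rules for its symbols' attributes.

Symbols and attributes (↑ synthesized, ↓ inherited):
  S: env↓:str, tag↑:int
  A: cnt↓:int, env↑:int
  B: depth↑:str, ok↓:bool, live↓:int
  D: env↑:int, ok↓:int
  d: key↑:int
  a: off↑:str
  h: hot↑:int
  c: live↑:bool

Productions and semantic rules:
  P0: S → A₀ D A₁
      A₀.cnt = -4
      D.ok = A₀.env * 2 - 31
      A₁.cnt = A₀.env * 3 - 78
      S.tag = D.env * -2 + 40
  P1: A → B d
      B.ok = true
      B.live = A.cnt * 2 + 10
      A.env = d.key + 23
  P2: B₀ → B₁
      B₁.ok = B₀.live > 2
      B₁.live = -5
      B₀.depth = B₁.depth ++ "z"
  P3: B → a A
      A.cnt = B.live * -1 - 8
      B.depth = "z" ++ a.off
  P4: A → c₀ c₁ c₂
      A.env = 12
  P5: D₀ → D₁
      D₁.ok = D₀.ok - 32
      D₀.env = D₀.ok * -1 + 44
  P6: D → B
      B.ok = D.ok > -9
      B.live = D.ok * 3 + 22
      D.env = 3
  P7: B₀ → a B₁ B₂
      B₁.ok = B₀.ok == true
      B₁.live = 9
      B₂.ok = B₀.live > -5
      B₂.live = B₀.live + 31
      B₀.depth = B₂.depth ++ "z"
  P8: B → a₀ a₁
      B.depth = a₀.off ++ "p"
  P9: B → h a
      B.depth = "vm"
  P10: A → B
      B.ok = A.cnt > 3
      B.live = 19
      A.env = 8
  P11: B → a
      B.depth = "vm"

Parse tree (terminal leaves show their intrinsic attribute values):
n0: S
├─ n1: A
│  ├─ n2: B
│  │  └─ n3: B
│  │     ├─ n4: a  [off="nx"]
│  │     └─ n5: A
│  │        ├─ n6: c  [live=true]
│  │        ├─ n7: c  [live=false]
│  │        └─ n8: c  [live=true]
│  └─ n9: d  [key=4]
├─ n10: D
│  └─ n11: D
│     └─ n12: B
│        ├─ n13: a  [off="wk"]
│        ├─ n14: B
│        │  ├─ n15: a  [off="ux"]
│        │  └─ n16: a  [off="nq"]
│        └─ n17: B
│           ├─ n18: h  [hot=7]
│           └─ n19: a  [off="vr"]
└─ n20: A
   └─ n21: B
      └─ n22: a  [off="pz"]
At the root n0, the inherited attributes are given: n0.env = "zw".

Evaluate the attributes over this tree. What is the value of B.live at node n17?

26

1. n0.env = "zw"  [given at root]
2. n1.cnt = -4  [-4]
3. n2.ok = true  [true]
4. n2.live = 2  [A.cnt * 2 + 10]
5. n3.ok = false  [B₀.live > 2]
6. n3.live = -5  [-5]
7. n4.off = "nx"  [terminal]
8. n5.cnt = -3  [B.live * -1 - 8]
9. n6.live = true  [terminal]
10. n7.live = false  [terminal]
11. n8.live = true  [terminal]
12. n5.env = 12  [12]
13. n3.depth = "znx"  ["z" ++ a.off]
14. n2.depth = "znxz"  [B₁.depth ++ "z"]
15. n9.key = 4  [terminal]
16. n1.env = 27  [d.key + 23]
17. n10.ok = 23  [A₀.env * 2 - 31]
18. n11.ok = -9  [D₀.ok - 32]
19. n12.ok = false  [D.ok > -9]
20. n12.live = -5  [D.ok * 3 + 22]
21. n13.off = "wk"  [terminal]
22. n14.ok = false  [B₀.ok == true]
23. n14.live = 9  [9]
24. n15.off = "ux"  [terminal]
25. n16.off = "nq"  [terminal]
26. n14.depth = "uxp"  [a₀.off ++ "p"]
27. n17.ok = false  [B₀.live > -5]
28. n17.live = 26  [B₀.live + 31]
29. n18.hot = 7  [terminal]
30. n19.off = "vr"  [terminal]
31. n17.depth = "vm"  ["vm"]
32. n12.depth = "vmz"  [B₂.depth ++ "z"]
33. n11.env = 3  [3]
34. n10.env = 21  [D₀.ok * -1 + 44]
35. n20.cnt = 3  [A₀.env * 3 - 78]
36. n21.ok = false  [A.cnt > 3]
37. n21.live = 19  [19]
38. n22.off = "pz"  [terminal]
39. n21.depth = "vm"  ["vm"]
40. n20.env = 8  [8]
41. n0.tag = -2  [D.env * -2 + 40]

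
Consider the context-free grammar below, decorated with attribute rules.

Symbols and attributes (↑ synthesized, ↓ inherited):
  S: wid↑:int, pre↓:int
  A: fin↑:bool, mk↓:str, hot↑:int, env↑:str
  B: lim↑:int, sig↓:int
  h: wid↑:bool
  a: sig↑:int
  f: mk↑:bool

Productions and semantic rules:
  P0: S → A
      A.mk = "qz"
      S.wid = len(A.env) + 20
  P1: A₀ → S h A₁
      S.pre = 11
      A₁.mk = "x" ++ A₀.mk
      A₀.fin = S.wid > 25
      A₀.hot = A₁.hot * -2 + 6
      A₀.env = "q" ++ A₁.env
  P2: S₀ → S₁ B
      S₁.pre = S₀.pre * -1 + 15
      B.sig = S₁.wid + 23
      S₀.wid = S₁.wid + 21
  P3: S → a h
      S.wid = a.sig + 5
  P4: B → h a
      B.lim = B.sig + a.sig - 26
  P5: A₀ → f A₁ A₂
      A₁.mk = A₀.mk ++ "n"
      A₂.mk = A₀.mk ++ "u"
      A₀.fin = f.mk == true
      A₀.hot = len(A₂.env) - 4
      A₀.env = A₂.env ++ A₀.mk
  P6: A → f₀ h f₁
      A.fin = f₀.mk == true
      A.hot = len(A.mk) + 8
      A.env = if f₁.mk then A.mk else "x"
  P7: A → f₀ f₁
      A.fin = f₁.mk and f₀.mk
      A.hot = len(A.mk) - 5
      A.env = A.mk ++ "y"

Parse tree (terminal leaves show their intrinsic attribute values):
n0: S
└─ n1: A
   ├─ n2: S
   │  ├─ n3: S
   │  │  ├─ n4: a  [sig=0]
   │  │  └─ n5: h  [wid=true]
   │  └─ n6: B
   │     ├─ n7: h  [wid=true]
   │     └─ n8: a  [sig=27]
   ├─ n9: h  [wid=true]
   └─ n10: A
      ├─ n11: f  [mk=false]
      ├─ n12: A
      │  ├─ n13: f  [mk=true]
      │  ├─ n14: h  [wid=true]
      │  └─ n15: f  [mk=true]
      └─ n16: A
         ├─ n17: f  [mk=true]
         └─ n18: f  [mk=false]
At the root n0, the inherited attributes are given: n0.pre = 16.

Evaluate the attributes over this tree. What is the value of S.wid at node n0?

1. n0.pre = 16  [given at root]
2. n1.mk = "qz"  ["qz"]
3. n2.pre = 11  [11]
4. n3.pre = 4  [S₀.pre * -1 + 15]
5. n4.sig = 0  [terminal]
6. n5.wid = true  [terminal]
7. n3.wid = 5  [a.sig + 5]
8. n6.sig = 28  [S₁.wid + 23]
9. n7.wid = true  [terminal]
10. n8.sig = 27  [terminal]
11. n6.lim = 29  [B.sig + a.sig - 26]
12. n2.wid = 26  [S₁.wid + 21]
13. n9.wid = true  [terminal]
14. n10.mk = "xqz"  ["x" ++ A₀.mk]
15. n11.mk = false  [terminal]
16. n12.mk = "xqzn"  [A₀.mk ++ "n"]
17. n13.mk = true  [terminal]
18. n14.wid = true  [terminal]
19. n15.mk = true  [terminal]
20. n12.fin = true  [f₀.mk == true]
21. n12.hot = 12  [len(A.mk) + 8]
22. n12.env = "xqzn"  [if f₁.mk then A.mk else "x"]
23. n16.mk = "xqzu"  [A₀.mk ++ "u"]
24. n17.mk = true  [terminal]
25. n18.mk = false  [terminal]
26. n16.fin = false  [f₁.mk and f₀.mk]
27. n16.hot = -1  [len(A.mk) - 5]
28. n16.env = "xqzuy"  [A.mk ++ "y"]
29. n10.fin = false  [f.mk == true]
30. n10.hot = 1  [len(A₂.env) - 4]
31. n10.env = "xqzuyxqz"  [A₂.env ++ A₀.mk]
32. n1.fin = true  [S.wid > 25]
33. n1.hot = 4  [A₁.hot * -2 + 6]
34. n1.env = "qxqzuyxqz"  ["q" ++ A₁.env]
35. n0.wid = 29  [len(A.env) + 20]

29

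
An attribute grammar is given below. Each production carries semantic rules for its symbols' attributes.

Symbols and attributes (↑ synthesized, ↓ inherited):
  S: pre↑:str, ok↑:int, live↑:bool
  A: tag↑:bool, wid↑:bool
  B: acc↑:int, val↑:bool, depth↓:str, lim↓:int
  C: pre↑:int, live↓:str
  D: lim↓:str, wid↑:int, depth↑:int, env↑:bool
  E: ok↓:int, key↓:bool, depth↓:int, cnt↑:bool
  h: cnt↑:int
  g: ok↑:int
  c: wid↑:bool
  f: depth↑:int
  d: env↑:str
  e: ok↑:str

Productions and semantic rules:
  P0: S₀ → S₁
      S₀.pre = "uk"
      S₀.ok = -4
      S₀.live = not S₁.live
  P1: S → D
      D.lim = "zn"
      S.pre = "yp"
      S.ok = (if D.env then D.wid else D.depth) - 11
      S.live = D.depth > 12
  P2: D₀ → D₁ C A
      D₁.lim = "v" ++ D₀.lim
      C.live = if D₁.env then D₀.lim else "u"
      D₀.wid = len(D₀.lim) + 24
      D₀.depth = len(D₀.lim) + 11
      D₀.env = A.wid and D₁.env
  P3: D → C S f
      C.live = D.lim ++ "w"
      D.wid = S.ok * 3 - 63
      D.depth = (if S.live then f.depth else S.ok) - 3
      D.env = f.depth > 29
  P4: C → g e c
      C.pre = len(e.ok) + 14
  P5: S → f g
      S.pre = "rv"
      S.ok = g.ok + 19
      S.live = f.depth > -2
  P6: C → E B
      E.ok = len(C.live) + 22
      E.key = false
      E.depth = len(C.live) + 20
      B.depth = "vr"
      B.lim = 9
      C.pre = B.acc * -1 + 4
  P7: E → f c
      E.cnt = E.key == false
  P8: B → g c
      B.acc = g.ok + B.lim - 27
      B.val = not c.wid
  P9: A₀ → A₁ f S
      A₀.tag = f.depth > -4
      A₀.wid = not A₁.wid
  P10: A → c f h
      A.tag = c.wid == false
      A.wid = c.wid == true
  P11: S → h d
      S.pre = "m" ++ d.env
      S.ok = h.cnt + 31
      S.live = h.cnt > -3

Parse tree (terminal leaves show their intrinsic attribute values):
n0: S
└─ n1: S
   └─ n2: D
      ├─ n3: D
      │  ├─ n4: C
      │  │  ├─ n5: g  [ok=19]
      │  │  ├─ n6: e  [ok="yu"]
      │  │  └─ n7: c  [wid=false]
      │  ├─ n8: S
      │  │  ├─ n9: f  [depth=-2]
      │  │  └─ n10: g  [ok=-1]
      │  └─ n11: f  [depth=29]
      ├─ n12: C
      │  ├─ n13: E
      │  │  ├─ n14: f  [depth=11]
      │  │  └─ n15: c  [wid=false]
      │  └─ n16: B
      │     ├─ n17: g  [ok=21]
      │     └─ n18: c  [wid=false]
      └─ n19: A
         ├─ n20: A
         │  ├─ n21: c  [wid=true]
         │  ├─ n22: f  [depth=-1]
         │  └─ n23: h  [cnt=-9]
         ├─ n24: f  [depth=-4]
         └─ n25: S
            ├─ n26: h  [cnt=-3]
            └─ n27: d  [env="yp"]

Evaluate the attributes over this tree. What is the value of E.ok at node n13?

23

1. n2.lim = "zn"  ["zn"]
2. n3.lim = "vzn"  ["v" ++ D₀.lim]
3. n4.live = "vznw"  [D.lim ++ "w"]
4. n5.ok = 19  [terminal]
5. n6.ok = "yu"  [terminal]
6. n7.wid = false  [terminal]
7. n4.pre = 16  [len(e.ok) + 14]
8. n9.depth = -2  [terminal]
9. n10.ok = -1  [terminal]
10. n8.pre = "rv"  ["rv"]
11. n8.ok = 18  [g.ok + 19]
12. n8.live = false  [f.depth > -2]
13. n11.depth = 29  [terminal]
14. n3.wid = -9  [S.ok * 3 - 63]
15. n3.depth = 15  [(if S.live then f.depth else S.ok) - 3]
16. n3.env = false  [f.depth > 29]
17. n12.live = "u"  [if D₁.env then D₀.lim else "u"]
18. n13.ok = 23  [len(C.live) + 22]
19. n13.key = false  [false]
20. n13.depth = 21  [len(C.live) + 20]
21. n14.depth = 11  [terminal]
22. n15.wid = false  [terminal]
23. n13.cnt = true  [E.key == false]
24. n16.depth = "vr"  ["vr"]
25. n16.lim = 9  [9]
26. n17.ok = 21  [terminal]
27. n18.wid = false  [terminal]
28. n16.acc = 3  [g.ok + B.lim - 27]
29. n16.val = true  [not c.wid]
30. n12.pre = 1  [B.acc * -1 + 4]
31. n21.wid = true  [terminal]
32. n22.depth = -1  [terminal]
33. n23.cnt = -9  [terminal]
34. n20.tag = false  [c.wid == false]
35. n20.wid = true  [c.wid == true]
36. n24.depth = -4  [terminal]
37. n26.cnt = -3  [terminal]
38. n27.env = "yp"  [terminal]
39. n25.pre = "myp"  ["m" ++ d.env]
40. n25.ok = 28  [h.cnt + 31]
41. n25.live = false  [h.cnt > -3]
42. n19.tag = false  [f.depth > -4]
43. n19.wid = false  [not A₁.wid]
44. n2.wid = 26  [len(D₀.lim) + 24]
45. n2.depth = 13  [len(D₀.lim) + 11]
46. n2.env = false  [A.wid and D₁.env]
47. n1.pre = "yp"  ["yp"]
48. n1.ok = 2  [(if D.env then D.wid else D.depth) - 11]
49. n1.live = true  [D.depth > 12]
50. n0.pre = "uk"  ["uk"]
51. n0.ok = -4  [-4]
52. n0.live = false  [not S₁.live]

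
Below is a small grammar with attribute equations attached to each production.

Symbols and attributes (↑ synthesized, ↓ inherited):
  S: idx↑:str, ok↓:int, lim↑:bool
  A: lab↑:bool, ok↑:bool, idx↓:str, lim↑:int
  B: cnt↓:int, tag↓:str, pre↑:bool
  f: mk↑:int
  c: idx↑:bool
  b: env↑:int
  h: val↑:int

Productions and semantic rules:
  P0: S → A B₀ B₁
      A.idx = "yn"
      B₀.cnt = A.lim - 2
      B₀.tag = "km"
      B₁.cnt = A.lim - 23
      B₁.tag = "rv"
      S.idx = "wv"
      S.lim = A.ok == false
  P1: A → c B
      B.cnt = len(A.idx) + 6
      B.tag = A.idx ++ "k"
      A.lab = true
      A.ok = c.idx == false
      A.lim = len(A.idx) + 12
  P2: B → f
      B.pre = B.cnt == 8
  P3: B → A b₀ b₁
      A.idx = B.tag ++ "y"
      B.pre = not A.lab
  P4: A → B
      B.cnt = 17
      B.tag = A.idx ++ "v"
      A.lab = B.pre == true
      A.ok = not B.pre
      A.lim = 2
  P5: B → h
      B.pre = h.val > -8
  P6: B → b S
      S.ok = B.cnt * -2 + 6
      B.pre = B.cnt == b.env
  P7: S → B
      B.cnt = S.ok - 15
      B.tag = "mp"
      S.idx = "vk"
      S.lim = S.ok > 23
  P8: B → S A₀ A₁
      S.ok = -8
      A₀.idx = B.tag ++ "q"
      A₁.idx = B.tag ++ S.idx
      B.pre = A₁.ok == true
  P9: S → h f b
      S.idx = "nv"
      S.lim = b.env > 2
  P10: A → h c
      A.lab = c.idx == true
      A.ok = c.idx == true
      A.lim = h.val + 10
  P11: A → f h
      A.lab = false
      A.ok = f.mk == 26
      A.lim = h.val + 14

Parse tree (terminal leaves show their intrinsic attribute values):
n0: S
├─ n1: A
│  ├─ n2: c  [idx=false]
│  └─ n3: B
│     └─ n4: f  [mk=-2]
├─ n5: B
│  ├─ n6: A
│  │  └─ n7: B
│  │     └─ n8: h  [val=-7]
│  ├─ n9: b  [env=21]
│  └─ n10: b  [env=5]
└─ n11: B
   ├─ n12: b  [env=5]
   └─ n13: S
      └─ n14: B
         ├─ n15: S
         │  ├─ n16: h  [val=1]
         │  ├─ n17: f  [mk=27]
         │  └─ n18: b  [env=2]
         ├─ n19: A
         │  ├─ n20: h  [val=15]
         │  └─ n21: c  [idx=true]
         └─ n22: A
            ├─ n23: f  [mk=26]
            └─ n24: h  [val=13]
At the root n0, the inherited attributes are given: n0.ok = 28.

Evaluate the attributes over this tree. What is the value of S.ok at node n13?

1. n0.ok = 28  [given at root]
2. n1.idx = "yn"  ["yn"]
3. n2.idx = false  [terminal]
4. n3.cnt = 8  [len(A.idx) + 6]
5. n3.tag = "ynk"  [A.idx ++ "k"]
6. n4.mk = -2  [terminal]
7. n3.pre = true  [B.cnt == 8]
8. n1.lab = true  [true]
9. n1.ok = true  [c.idx == false]
10. n1.lim = 14  [len(A.idx) + 12]
11. n5.cnt = 12  [A.lim - 2]
12. n5.tag = "km"  ["km"]
13. n6.idx = "kmy"  [B.tag ++ "y"]
14. n7.cnt = 17  [17]
15. n7.tag = "kmyv"  [A.idx ++ "v"]
16. n8.val = -7  [terminal]
17. n7.pre = true  [h.val > -8]
18. n6.lab = true  [B.pre == true]
19. n6.ok = false  [not B.pre]
20. n6.lim = 2  [2]
21. n9.env = 21  [terminal]
22. n10.env = 5  [terminal]
23. n5.pre = false  [not A.lab]
24. n11.cnt = -9  [A.lim - 23]
25. n11.tag = "rv"  ["rv"]
26. n12.env = 5  [terminal]
27. n13.ok = 24  [B.cnt * -2 + 6]
28. n14.cnt = 9  [S.ok - 15]
29. n14.tag = "mp"  ["mp"]
30. n15.ok = -8  [-8]
31. n16.val = 1  [terminal]
32. n17.mk = 27  [terminal]
33. n18.env = 2  [terminal]
34. n15.idx = "nv"  ["nv"]
35. n15.lim = false  [b.env > 2]
36. n19.idx = "mpq"  [B.tag ++ "q"]
37. n20.val = 15  [terminal]
38. n21.idx = true  [terminal]
39. n19.lab = true  [c.idx == true]
40. n19.ok = true  [c.idx == true]
41. n19.lim = 25  [h.val + 10]
42. n22.idx = "mpnv"  [B.tag ++ S.idx]
43. n23.mk = 26  [terminal]
44. n24.val = 13  [terminal]
45. n22.lab = false  [false]
46. n22.ok = true  [f.mk == 26]
47. n22.lim = 27  [h.val + 14]
48. n14.pre = true  [A₁.ok == true]
49. n13.idx = "vk"  ["vk"]
50. n13.lim = true  [S.ok > 23]
51. n11.pre = false  [B.cnt == b.env]
52. n0.idx = "wv"  ["wv"]
53. n0.lim = false  [A.ok == false]

24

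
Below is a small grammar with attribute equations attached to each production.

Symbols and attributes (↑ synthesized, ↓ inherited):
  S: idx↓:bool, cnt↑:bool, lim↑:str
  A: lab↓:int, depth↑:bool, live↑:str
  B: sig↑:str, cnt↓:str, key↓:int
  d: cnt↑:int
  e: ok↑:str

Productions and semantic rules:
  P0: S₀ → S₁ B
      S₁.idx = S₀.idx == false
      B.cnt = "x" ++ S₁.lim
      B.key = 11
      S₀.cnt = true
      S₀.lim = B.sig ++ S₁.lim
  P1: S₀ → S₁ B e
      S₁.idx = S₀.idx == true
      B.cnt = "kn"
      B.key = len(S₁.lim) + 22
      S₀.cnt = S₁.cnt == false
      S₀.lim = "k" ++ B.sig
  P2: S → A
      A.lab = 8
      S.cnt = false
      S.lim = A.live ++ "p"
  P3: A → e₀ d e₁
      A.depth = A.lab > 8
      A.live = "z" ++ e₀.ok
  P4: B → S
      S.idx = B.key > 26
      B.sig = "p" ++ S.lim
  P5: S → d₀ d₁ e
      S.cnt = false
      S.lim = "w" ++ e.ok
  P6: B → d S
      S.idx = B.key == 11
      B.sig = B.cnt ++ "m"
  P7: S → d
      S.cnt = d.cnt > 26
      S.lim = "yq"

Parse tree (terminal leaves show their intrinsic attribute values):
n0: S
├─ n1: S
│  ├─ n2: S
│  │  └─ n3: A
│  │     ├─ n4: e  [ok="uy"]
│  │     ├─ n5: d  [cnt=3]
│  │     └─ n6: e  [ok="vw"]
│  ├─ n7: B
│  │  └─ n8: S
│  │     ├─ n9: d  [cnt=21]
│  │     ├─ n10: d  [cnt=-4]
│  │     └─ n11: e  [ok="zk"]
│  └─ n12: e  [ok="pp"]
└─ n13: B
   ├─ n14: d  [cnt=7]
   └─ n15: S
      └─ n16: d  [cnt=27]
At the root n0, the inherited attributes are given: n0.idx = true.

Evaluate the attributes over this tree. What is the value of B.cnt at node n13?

1. n0.idx = true  [given at root]
2. n1.idx = false  [S₀.idx == false]
3. n2.idx = false  [S₀.idx == true]
4. n3.lab = 8  [8]
5. n4.ok = "uy"  [terminal]
6. n5.cnt = 3  [terminal]
7. n6.ok = "vw"  [terminal]
8. n3.depth = false  [A.lab > 8]
9. n3.live = "zuy"  ["z" ++ e₀.ok]
10. n2.cnt = false  [false]
11. n2.lim = "zuyp"  [A.live ++ "p"]
12. n7.cnt = "kn"  ["kn"]
13. n7.key = 26  [len(S₁.lim) + 22]
14. n8.idx = false  [B.key > 26]
15. n9.cnt = 21  [terminal]
16. n10.cnt = -4  [terminal]
17. n11.ok = "zk"  [terminal]
18. n8.cnt = false  [false]
19. n8.lim = "wzk"  ["w" ++ e.ok]
20. n7.sig = "pwzk"  ["p" ++ S.lim]
21. n12.ok = "pp"  [terminal]
22. n1.cnt = true  [S₁.cnt == false]
23. n1.lim = "kpwzk"  ["k" ++ B.sig]
24. n13.cnt = "xkpwzk"  ["x" ++ S₁.lim]
25. n13.key = 11  [11]
26. n14.cnt = 7  [terminal]
27. n15.idx = true  [B.key == 11]
28. n16.cnt = 27  [terminal]
29. n15.cnt = true  [d.cnt > 26]
30. n15.lim = "yq"  ["yq"]
31. n13.sig = "xkpwzkm"  [B.cnt ++ "m"]
32. n0.cnt = true  [true]
33. n0.lim = "xkpwzkmkpwzk"  [B.sig ++ S₁.lim]

"xkpwzk"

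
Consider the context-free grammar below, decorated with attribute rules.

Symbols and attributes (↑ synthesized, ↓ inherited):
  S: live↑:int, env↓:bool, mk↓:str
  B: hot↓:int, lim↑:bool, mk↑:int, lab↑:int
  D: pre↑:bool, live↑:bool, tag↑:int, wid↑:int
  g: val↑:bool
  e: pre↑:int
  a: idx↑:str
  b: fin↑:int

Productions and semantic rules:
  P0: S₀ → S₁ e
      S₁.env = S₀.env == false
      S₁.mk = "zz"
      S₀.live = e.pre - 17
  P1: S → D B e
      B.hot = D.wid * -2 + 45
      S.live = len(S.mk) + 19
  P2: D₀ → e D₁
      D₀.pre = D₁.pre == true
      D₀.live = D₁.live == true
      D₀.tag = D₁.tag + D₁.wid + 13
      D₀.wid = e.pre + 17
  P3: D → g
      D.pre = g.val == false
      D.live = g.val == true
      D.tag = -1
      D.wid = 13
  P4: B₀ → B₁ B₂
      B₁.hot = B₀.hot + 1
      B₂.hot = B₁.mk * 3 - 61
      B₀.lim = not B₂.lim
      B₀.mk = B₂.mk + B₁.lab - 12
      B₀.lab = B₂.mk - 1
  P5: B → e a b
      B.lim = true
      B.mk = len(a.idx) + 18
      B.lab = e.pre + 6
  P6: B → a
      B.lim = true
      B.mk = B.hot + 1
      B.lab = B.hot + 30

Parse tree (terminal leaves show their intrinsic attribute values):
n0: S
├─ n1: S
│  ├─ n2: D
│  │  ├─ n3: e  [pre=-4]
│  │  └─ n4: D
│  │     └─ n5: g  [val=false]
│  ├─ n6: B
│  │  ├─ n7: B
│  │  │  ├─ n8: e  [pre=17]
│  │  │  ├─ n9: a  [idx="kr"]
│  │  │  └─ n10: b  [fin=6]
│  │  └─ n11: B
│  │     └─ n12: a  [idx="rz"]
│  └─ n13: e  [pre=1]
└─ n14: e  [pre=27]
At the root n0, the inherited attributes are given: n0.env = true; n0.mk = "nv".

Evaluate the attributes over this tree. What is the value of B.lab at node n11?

29

1. n0.env = true  [given at root]
2. n0.mk = "nv"  [given at root]
3. n1.env = false  [S₀.env == false]
4. n1.mk = "zz"  ["zz"]
5. n3.pre = -4  [terminal]
6. n5.val = false  [terminal]
7. n4.pre = true  [g.val == false]
8. n4.live = false  [g.val == true]
9. n4.tag = -1  [-1]
10. n4.wid = 13  [13]
11. n2.pre = true  [D₁.pre == true]
12. n2.live = false  [D₁.live == true]
13. n2.tag = 25  [D₁.tag + D₁.wid + 13]
14. n2.wid = 13  [e.pre + 17]
15. n6.hot = 19  [D.wid * -2 + 45]
16. n7.hot = 20  [B₀.hot + 1]
17. n8.pre = 17  [terminal]
18. n9.idx = "kr"  [terminal]
19. n10.fin = 6  [terminal]
20. n7.lim = true  [true]
21. n7.mk = 20  [len(a.idx) + 18]
22. n7.lab = 23  [e.pre + 6]
23. n11.hot = -1  [B₁.mk * 3 - 61]
24. n12.idx = "rz"  [terminal]
25. n11.lim = true  [true]
26. n11.mk = 0  [B.hot + 1]
27. n11.lab = 29  [B.hot + 30]
28. n6.lim = false  [not B₂.lim]
29. n6.mk = 11  [B₂.mk + B₁.lab - 12]
30. n6.lab = -1  [B₂.mk - 1]
31. n13.pre = 1  [terminal]
32. n1.live = 21  [len(S.mk) + 19]
33. n14.pre = 27  [terminal]
34. n0.live = 10  [e.pre - 17]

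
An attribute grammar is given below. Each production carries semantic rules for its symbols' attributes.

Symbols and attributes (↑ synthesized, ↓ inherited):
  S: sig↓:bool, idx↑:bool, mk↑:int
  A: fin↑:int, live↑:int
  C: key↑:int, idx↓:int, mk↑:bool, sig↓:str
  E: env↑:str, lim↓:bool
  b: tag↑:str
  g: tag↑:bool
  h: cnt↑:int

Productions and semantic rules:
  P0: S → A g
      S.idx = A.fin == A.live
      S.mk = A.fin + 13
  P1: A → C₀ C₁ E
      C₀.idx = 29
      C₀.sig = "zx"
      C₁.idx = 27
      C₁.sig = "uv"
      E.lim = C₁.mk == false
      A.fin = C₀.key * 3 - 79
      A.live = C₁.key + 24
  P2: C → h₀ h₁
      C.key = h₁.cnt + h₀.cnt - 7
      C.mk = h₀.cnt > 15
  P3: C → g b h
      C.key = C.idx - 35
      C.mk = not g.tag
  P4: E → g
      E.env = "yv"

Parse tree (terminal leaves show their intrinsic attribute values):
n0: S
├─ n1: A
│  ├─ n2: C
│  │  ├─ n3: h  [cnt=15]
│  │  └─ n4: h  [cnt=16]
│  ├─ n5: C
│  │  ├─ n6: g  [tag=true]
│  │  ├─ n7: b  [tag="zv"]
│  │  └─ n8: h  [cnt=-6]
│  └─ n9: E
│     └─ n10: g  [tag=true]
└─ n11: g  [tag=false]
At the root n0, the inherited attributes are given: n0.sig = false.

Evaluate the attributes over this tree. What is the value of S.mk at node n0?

1. n0.sig = false  [given at root]
2. n2.idx = 29  [29]
3. n2.sig = "zx"  ["zx"]
4. n3.cnt = 15  [terminal]
5. n4.cnt = 16  [terminal]
6. n2.key = 24  [h₁.cnt + h₀.cnt - 7]
7. n2.mk = false  [h₀.cnt > 15]
8. n5.idx = 27  [27]
9. n5.sig = "uv"  ["uv"]
10. n6.tag = true  [terminal]
11. n7.tag = "zv"  [terminal]
12. n8.cnt = -6  [terminal]
13. n5.key = -8  [C.idx - 35]
14. n5.mk = false  [not g.tag]
15. n9.lim = true  [C₁.mk == false]
16. n10.tag = true  [terminal]
17. n9.env = "yv"  ["yv"]
18. n1.fin = -7  [C₀.key * 3 - 79]
19. n1.live = 16  [C₁.key + 24]
20. n11.tag = false  [terminal]
21. n0.idx = false  [A.fin == A.live]
22. n0.mk = 6  [A.fin + 13]

6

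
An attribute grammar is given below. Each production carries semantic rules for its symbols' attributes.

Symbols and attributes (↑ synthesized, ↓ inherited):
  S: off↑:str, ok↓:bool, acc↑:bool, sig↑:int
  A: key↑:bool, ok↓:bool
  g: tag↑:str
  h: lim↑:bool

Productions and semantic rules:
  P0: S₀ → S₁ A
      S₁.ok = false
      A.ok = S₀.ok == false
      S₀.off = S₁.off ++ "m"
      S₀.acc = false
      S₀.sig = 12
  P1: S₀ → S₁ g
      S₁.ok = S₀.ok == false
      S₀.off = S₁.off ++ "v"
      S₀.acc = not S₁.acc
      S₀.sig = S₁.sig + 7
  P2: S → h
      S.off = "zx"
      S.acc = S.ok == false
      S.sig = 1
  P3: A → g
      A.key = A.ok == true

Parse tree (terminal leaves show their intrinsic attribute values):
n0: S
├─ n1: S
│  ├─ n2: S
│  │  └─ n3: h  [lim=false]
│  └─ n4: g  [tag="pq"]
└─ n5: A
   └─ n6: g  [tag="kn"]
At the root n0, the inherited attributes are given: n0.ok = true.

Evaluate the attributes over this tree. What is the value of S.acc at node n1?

true

1. n0.ok = true  [given at root]
2. n1.ok = false  [false]
3. n2.ok = true  [S₀.ok == false]
4. n3.lim = false  [terminal]
5. n2.off = "zx"  ["zx"]
6. n2.acc = false  [S.ok == false]
7. n2.sig = 1  [1]
8. n4.tag = "pq"  [terminal]
9. n1.off = "zxv"  [S₁.off ++ "v"]
10. n1.acc = true  [not S₁.acc]
11. n1.sig = 8  [S₁.sig + 7]
12. n5.ok = false  [S₀.ok == false]
13. n6.tag = "kn"  [terminal]
14. n5.key = false  [A.ok == true]
15. n0.off = "zxvm"  [S₁.off ++ "m"]
16. n0.acc = false  [false]
17. n0.sig = 12  [12]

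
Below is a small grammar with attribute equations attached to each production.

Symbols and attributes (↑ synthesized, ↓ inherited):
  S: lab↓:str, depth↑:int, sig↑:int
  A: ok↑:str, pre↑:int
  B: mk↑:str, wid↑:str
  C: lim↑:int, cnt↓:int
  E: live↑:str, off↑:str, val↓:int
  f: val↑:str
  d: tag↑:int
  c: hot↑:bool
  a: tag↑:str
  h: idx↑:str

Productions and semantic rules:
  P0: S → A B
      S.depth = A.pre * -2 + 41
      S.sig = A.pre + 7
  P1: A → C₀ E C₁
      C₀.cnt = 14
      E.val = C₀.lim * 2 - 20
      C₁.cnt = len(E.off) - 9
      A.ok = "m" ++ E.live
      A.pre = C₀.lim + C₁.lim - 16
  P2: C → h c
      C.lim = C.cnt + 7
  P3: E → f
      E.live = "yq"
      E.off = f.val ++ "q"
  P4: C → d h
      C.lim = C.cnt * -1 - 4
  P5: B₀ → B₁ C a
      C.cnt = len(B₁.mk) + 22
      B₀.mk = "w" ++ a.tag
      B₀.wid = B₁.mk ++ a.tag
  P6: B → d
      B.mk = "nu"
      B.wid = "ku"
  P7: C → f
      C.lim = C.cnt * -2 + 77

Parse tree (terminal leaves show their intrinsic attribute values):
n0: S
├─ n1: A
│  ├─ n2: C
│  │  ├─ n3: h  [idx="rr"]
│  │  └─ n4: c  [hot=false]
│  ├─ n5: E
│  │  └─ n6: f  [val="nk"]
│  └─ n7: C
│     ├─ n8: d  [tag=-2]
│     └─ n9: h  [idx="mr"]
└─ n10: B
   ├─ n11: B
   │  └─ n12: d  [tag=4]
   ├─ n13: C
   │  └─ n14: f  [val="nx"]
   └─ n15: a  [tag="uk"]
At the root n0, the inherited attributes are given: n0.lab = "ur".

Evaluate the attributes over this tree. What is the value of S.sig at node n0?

14

1. n0.lab = "ur"  [given at root]
2. n2.cnt = 14  [14]
3. n3.idx = "rr"  [terminal]
4. n4.hot = false  [terminal]
5. n2.lim = 21  [C.cnt + 7]
6. n5.val = 22  [C₀.lim * 2 - 20]
7. n6.val = "nk"  [terminal]
8. n5.live = "yq"  ["yq"]
9. n5.off = "nkq"  [f.val ++ "q"]
10. n7.cnt = -6  [len(E.off) - 9]
11. n8.tag = -2  [terminal]
12. n9.idx = "mr"  [terminal]
13. n7.lim = 2  [C.cnt * -1 - 4]
14. n1.ok = "myq"  ["m" ++ E.live]
15. n1.pre = 7  [C₀.lim + C₁.lim - 16]
16. n12.tag = 4  [terminal]
17. n11.mk = "nu"  ["nu"]
18. n11.wid = "ku"  ["ku"]
19. n13.cnt = 24  [len(B₁.mk) + 22]
20. n14.val = "nx"  [terminal]
21. n13.lim = 29  [C.cnt * -2 + 77]
22. n15.tag = "uk"  [terminal]
23. n10.mk = "wuk"  ["w" ++ a.tag]
24. n10.wid = "nuuk"  [B₁.mk ++ a.tag]
25. n0.depth = 27  [A.pre * -2 + 41]
26. n0.sig = 14  [A.pre + 7]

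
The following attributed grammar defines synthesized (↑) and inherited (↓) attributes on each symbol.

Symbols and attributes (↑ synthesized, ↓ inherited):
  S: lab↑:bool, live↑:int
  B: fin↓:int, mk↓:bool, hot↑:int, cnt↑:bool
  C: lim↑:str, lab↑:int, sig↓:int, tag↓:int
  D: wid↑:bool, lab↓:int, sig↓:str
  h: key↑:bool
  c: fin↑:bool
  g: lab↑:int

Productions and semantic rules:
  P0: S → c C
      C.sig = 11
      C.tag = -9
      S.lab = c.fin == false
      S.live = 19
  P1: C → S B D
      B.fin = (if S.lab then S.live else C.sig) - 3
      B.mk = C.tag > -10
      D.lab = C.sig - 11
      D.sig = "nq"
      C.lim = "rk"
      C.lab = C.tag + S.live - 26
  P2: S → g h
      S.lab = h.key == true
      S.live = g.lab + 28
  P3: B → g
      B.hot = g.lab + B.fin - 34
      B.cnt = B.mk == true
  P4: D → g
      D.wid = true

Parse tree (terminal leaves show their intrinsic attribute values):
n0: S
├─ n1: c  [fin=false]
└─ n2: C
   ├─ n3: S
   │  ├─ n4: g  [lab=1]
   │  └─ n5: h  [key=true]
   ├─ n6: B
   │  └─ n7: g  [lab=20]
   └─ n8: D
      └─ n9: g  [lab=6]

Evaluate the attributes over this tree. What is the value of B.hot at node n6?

1. n1.fin = false  [terminal]
2. n2.sig = 11  [11]
3. n2.tag = -9  [-9]
4. n4.lab = 1  [terminal]
5. n5.key = true  [terminal]
6. n3.lab = true  [h.key == true]
7. n3.live = 29  [g.lab + 28]
8. n6.fin = 26  [(if S.lab then S.live else C.sig) - 3]
9. n6.mk = true  [C.tag > -10]
10. n7.lab = 20  [terminal]
11. n6.hot = 12  [g.lab + B.fin - 34]
12. n6.cnt = true  [B.mk == true]
13. n8.lab = 0  [C.sig - 11]
14. n8.sig = "nq"  ["nq"]
15. n9.lab = 6  [terminal]
16. n8.wid = true  [true]
17. n2.lim = "rk"  ["rk"]
18. n2.lab = -6  [C.tag + S.live - 26]
19. n0.lab = true  [c.fin == false]
20. n0.live = 19  [19]

12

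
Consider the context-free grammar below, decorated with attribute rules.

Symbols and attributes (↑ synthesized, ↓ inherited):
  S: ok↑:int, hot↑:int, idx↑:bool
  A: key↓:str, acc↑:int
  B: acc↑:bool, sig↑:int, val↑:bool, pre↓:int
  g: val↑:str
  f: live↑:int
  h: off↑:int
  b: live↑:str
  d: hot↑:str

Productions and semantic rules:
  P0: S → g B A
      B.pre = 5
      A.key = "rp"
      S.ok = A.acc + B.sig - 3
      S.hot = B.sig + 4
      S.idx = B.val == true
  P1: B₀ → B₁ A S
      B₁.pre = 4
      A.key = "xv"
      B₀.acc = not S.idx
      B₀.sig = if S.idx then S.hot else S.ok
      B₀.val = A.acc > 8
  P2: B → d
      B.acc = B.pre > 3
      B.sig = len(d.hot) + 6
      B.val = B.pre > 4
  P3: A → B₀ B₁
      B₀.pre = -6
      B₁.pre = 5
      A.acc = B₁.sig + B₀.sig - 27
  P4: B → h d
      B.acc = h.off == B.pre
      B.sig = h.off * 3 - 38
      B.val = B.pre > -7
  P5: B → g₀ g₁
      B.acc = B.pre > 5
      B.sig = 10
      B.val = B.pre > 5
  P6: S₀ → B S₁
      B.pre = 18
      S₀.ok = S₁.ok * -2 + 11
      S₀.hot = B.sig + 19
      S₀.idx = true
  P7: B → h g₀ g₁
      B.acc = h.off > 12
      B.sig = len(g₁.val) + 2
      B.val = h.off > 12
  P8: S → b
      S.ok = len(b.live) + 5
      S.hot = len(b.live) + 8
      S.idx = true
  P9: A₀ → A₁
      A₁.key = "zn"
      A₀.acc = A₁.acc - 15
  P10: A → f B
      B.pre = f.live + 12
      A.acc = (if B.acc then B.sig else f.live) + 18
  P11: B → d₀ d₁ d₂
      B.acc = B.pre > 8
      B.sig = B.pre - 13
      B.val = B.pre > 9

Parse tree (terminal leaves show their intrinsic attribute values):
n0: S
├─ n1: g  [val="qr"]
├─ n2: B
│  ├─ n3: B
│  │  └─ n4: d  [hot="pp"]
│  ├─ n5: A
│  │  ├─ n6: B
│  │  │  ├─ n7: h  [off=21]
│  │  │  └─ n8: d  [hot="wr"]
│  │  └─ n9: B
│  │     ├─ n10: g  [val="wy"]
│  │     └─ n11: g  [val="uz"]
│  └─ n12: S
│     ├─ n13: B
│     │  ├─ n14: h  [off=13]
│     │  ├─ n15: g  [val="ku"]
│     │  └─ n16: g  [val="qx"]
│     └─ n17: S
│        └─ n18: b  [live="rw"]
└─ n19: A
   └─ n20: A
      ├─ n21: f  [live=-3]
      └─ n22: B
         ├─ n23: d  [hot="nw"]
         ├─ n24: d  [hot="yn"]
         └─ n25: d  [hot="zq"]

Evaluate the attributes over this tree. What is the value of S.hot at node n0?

1. n1.val = "qr"  [terminal]
2. n2.pre = 5  [5]
3. n3.pre = 4  [4]
4. n4.hot = "pp"  [terminal]
5. n3.acc = true  [B.pre > 3]
6. n3.sig = 8  [len(d.hot) + 6]
7. n3.val = false  [B.pre > 4]
8. n5.key = "xv"  ["xv"]
9. n6.pre = -6  [-6]
10. n7.off = 21  [terminal]
11. n8.hot = "wr"  [terminal]
12. n6.acc = false  [h.off == B.pre]
13. n6.sig = 25  [h.off * 3 - 38]
14. n6.val = true  [B.pre > -7]
15. n9.pre = 5  [5]
16. n10.val = "wy"  [terminal]
17. n11.val = "uz"  [terminal]
18. n9.acc = false  [B.pre > 5]
19. n9.sig = 10  [10]
20. n9.val = false  [B.pre > 5]
21. n5.acc = 8  [B₁.sig + B₀.sig - 27]
22. n13.pre = 18  [18]
23. n14.off = 13  [terminal]
24. n15.val = "ku"  [terminal]
25. n16.val = "qx"  [terminal]
26. n13.acc = true  [h.off > 12]
27. n13.sig = 4  [len(g₁.val) + 2]
28. n13.val = true  [h.off > 12]
29. n18.live = "rw"  [terminal]
30. n17.ok = 7  [len(b.live) + 5]
31. n17.hot = 10  [len(b.live) + 8]
32. n17.idx = true  [true]
33. n12.ok = -3  [S₁.ok * -2 + 11]
34. n12.hot = 23  [B.sig + 19]
35. n12.idx = true  [true]
36. n2.acc = false  [not S.idx]
37. n2.sig = 23  [if S.idx then S.hot else S.ok]
38. n2.val = false  [A.acc > 8]
39. n19.key = "rp"  ["rp"]
40. n20.key = "zn"  ["zn"]
41. n21.live = -3  [terminal]
42. n22.pre = 9  [f.live + 12]
43. n23.hot = "nw"  [terminal]
44. n24.hot = "yn"  [terminal]
45. n25.hot = "zq"  [terminal]
46. n22.acc = true  [B.pre > 8]
47. n22.sig = -4  [B.pre - 13]
48. n22.val = false  [B.pre > 9]
49. n20.acc = 14  [(if B.acc then B.sig else f.live) + 18]
50. n19.acc = -1  [A₁.acc - 15]
51. n0.ok = 19  [A.acc + B.sig - 3]
52. n0.hot = 27  [B.sig + 4]
53. n0.idx = false  [B.val == true]

27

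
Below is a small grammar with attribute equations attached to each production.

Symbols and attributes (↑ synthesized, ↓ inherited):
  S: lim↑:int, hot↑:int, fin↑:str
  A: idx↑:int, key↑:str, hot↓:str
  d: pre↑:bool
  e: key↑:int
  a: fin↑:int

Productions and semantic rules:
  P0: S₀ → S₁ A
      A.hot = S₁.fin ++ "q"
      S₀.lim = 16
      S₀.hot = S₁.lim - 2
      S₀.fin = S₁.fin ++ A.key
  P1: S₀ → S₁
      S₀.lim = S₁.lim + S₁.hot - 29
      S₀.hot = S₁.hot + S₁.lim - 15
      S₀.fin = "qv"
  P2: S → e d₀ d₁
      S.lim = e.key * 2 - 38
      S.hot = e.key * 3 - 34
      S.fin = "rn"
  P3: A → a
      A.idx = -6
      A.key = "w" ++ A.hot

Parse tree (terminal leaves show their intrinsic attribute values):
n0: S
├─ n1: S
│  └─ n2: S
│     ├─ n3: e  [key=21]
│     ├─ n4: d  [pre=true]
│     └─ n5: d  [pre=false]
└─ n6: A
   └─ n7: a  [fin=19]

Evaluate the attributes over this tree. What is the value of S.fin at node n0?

"qvwqvq"

1. n3.key = 21  [terminal]
2. n4.pre = true  [terminal]
3. n5.pre = false  [terminal]
4. n2.lim = 4  [e.key * 2 - 38]
5. n2.hot = 29  [e.key * 3 - 34]
6. n2.fin = "rn"  ["rn"]
7. n1.lim = 4  [S₁.lim + S₁.hot - 29]
8. n1.hot = 18  [S₁.hot + S₁.lim - 15]
9. n1.fin = "qv"  ["qv"]
10. n6.hot = "qvq"  [S₁.fin ++ "q"]
11. n7.fin = 19  [terminal]
12. n6.idx = -6  [-6]
13. n6.key = "wqvq"  ["w" ++ A.hot]
14. n0.lim = 16  [16]
15. n0.hot = 2  [S₁.lim - 2]
16. n0.fin = "qvwqvq"  [S₁.fin ++ A.key]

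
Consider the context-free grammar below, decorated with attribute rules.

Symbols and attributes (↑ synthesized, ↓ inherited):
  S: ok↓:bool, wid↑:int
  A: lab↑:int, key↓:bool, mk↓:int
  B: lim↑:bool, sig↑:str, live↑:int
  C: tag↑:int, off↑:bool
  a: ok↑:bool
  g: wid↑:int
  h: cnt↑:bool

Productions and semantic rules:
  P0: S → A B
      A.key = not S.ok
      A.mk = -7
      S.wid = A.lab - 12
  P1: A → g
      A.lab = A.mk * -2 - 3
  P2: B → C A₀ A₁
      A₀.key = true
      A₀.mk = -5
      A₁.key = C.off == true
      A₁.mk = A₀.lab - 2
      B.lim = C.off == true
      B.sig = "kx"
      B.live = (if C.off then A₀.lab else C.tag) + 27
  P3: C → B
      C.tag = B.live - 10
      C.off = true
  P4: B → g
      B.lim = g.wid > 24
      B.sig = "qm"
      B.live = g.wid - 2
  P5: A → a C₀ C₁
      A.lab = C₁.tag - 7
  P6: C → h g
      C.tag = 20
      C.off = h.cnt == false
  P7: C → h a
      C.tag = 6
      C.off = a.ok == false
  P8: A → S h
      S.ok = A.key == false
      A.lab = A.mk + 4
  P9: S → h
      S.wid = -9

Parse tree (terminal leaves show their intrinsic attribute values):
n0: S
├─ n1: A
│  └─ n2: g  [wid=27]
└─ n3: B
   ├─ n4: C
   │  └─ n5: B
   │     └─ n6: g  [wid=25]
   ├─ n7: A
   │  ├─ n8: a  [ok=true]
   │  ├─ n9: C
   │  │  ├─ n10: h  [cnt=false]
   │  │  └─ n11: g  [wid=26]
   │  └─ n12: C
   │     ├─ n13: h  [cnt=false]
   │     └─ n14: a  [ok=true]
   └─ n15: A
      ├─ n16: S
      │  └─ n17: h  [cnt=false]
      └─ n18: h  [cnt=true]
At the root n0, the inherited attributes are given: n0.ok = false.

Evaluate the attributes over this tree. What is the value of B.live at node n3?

26

1. n0.ok = false  [given at root]
2. n1.key = true  [not S.ok]
3. n1.mk = -7  [-7]
4. n2.wid = 27  [terminal]
5. n1.lab = 11  [A.mk * -2 - 3]
6. n6.wid = 25  [terminal]
7. n5.lim = true  [g.wid > 24]
8. n5.sig = "qm"  ["qm"]
9. n5.live = 23  [g.wid - 2]
10. n4.tag = 13  [B.live - 10]
11. n4.off = true  [true]
12. n7.key = true  [true]
13. n7.mk = -5  [-5]
14. n8.ok = true  [terminal]
15. n10.cnt = false  [terminal]
16. n11.wid = 26  [terminal]
17. n9.tag = 20  [20]
18. n9.off = true  [h.cnt == false]
19. n13.cnt = false  [terminal]
20. n14.ok = true  [terminal]
21. n12.tag = 6  [6]
22. n12.off = false  [a.ok == false]
23. n7.lab = -1  [C₁.tag - 7]
24. n15.key = true  [C.off == true]
25. n15.mk = -3  [A₀.lab - 2]
26. n16.ok = false  [A.key == false]
27. n17.cnt = false  [terminal]
28. n16.wid = -9  [-9]
29. n18.cnt = true  [terminal]
30. n15.lab = 1  [A.mk + 4]
31. n3.lim = true  [C.off == true]
32. n3.sig = "kx"  ["kx"]
33. n3.live = 26  [(if C.off then A₀.lab else C.tag) + 27]
34. n0.wid = -1  [A.lab - 12]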